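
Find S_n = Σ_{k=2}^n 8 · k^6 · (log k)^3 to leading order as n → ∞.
S_n ~ 8 · n^7 · (log n)^3 / 7

By integral comparison, S_n = ∫_1^n 8 · x^6 · (log x)^3 dx + O(n^6 · (log n)^3). For the integral, the leading term of ∫_1^n x^6 (log x)^3 dx is n^7/7 · (log n)^3 (by repeated integration by parts; each step lowers the log-exponent and produces a relatively O(1/log n) correction). Hence S_n ~ 8 · n^7 · (log n)^3 / 7.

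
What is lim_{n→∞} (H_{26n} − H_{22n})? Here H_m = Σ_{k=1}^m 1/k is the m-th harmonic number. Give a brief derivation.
lim = ln(26/22) = ln(13/11)

Euler-Maclaurin gives H_m = ln m + γ + 1/(2m) + O(1/m^2). The γ and O(1/m) terms cancel in the difference:
  H_{26n} − H_{22n} = ln(26n) − ln(22n) + O(1/n) = ln(26/22) + O(1/n).
Hence the limit is ln(26/22) = ln(13/11).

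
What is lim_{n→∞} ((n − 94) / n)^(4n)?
lim = e^(−376)

Rewrite as (1 − 94/n)^(4n). By the standard limit (1 + x/n)^n → e^x, we have (1 − 94/n)^n → e^(−94), and raising to the 4th power gives e^(−376).
More precisely, ln[(1 − 94/n)^(4n)] = 4n · ln(1 − 94/n) = 4n · (-94/n + O(1/n^2)) = -376 + O(1/n) → -376.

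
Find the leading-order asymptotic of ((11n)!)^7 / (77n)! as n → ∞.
((11n)!)^7/(77n)! ~ ((2π·11n)^(6/2) / sqrt(7)) · 7^(−7·11n)  →  0

Write N = 11n. Stirling: N! ~ sqrt(2π N)(N/e)^N and (7N)! ~ sqrt(2π·7N)·(7N/e)^(7N).
  (N!)^7/(7N)! ~ (2π N)^(7/2) (N/e)^(7N) / [sqrt(2π·7N) (7N/e)^(7N)]
     = (2π N)^(7/2) / sqrt(2π·7N) · (N/(7N))^(7N)
     = (2π N)^((7−1)/2) / sqrt(7) · 7^(−7N).
Since 7^7 > 1, the factor 7^(−7N) decays exponentially, so the ratio → 0. Substituting N = 11n gives the stated form.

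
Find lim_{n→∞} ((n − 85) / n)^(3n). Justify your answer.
lim = e^(−255)

Rewrite as (1 − 85/n)^(3n). By the standard limit (1 + x/n)^n → e^x, we have (1 − 85/n)^n → e^(−85), and raising to the 3rd power gives e^(−255).
More precisely, ln[(1 − 85/n)^(3n)] = 3n · ln(1 − 85/n) = 3n · (-85/n + O(1/n^2)) = -255 + O(1/n) → -255.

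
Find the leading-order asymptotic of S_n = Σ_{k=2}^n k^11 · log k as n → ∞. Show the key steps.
S_n ~ n^12 log n / 12 − n^12 / 144

By integral comparison, S_n = ∫_1^n x^11 · log x dx + O(n^11 · log n). For the integral, ∫ x^11 log x dx = n^12 log n / 12 − n^12/144 (integration by parts). Hence S_n ~ n^12 log n / 12 − n^12 / 144.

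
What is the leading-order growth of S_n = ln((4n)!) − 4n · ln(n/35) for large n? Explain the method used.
S_n ~ 4n · (ln 140 − 1) + O(ln n)

Stirling: ln((4n)!) = 4n ln(4n) − 4n + O(ln n).
  S_n = 4n ln(4n) − 4n − 4n ln(n/35) + O(ln n)
      = 4n ln(4n) − 4n ln n + 4n ln 35 − 4n + O(ln n)
      = 4n ln 4 + 4n ln 35 − 4n + O(ln n)
      = 4n (ln 140 − 1) + O(ln n).
Numerically ln(140) − 1 ≈ 3.9416.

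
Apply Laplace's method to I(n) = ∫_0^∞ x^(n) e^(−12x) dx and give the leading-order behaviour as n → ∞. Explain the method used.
I(n) ~ (sqrt(2π·n) / 12) · (n/(12e))^(n)

Write the integrand as exp(n ln x − 12x) and set f(x) = n ln x − 12x. Then f'(x) = n/x − 12 = 0 at x* = n/12, and f''(x*) = −n/x*^2 = −12^2/(n). Laplace's method (interior maximum) gives
  I(n) ~ e^(f(x*)) · sqrt(2π / |f''(x*)|)
        = exp(n ln(n/12) − n) · sqrt(2π · n / 12^2)
        = (n/12)^(n) e^(−n) · sqrt(2π·n) / 12
        = (sqrt(2π·n) / 12) · (n/(12e))^(n).
This matches Γ(n+1)/12^(n+1) with Stirling applied to Γ.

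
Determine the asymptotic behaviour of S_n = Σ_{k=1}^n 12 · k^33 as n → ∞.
S_n ~ 6 · n^34 / 17

By integral comparison (Euler-Maclaurin), Σ_{k=1}^n 12 · k^33 = 12 · ∫_0^n x^33 dx + O(n^33) = 12 · n^34/34 = 6 · n^34 / 17 + O(n^33). (Equivalently, Faulhaber's formula gives the same leading term.)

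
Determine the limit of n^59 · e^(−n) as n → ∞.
lim = 0

Exponentials with base > 1 dominate every fixed polynomial: for any fixed c, n^c / e^n → 0 as n → ∞ (e.g. by the ratio test, or since e^n grows faster than any power of n). Hence n^59 · e^(−n) = n^59 / e^n → 0.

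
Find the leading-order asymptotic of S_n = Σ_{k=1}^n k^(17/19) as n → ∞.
S_n ~ (19/36) · n^(36/19)

Integral comparison: Σ_{k=1}^n k^(17/19) = ∫_0^n x^(17/19) dx + O(n^(17/19)). The integral is n^(1 + 17/19) / (1 + 17/19) = n^((17+19)/19) / ((17+19)/19) = (19/36) · n^(36/19).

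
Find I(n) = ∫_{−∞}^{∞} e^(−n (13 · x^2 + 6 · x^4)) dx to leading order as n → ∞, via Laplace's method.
I(n) ~ sqrt(π/(13n))

φ(x) = 13 · x^2 + 6 · x^4 has its unique global minimum at x* = 0 (since φ'(x) = 26x + 24x^3 = 0 only at x = 0 for real x with both coefficients positive, and φ → ∞ as |x| → ∞). At x* = 0, φ(0) = 0 and φ''(0) = 26. Laplace's method then gives
  I(n) ~ sqrt(2π / (n · φ''(0))) · e^(−n φ(0)) = sqrt(2π / (26n)) = sqrt(π/(13n)).
The 6 · x^4 term contributes only at subleading order (an O(1/n) relative correction).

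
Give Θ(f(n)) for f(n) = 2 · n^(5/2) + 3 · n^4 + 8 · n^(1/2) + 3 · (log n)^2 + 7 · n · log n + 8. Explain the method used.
f(n) ∈ Θ(n^4)

Compare the terms by growth order. For large n, n^a · (log n)^b dominates n^a' · (log n)^b' iff a > a', or (a = a' and b > b'). Ranking the 6 terms shows the dominant one is 3 · n^4. Hence f(n) ∈ Θ(n^4).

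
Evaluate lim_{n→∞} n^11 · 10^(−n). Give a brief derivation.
lim = 0

Exponentials with base > 1 dominate every fixed polynomial: for any fixed c, n^c / 10^n → 0 as n → ∞ (e.g. by the ratio test, or by writing 10^n = e^(n ln 10) and noting e^(n ln 10) / n^c → ∞). Hence n^11 · 10^(−n) = n^11 / 10^n → 0.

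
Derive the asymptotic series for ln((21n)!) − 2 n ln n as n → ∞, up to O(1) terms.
ln((21n)!) − 2 n ln n = 19 n ln n + 21(ln 21 − 1) n + (1/2) ln(2π·21n) + O(1/n)

Stirling: ln((21n)!) = 21n ln(21n) − 21n + (1/2) ln(2π·21n) + O(1/n).
Expand 21n ln(21n) = 21n (ln n + ln 21) = 21n ln n + 21n ln 21.
Subtract 2n ln n: leading term is (21 − 2) n ln n = 19 n ln n. The next term is 21n ln 21 − 21n = 21(ln 21 − 1) n. Then the (1/2) ln(2π·21n) correction.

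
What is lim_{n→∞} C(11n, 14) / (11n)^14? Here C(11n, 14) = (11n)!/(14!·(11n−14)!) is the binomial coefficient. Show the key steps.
lim = 1/14! = 1/87178291200

With N = 11n → ∞: C(N, 14) / N^14 = [N(N−1)…(N−13)] / (14! · N^14) = (1/14!) · 1 · (1 − 1/(11n)) · … · (1 − 13/(11n)). Each factor → 1 as N → ∞, so the limit is 1/14! = 1/87178291200.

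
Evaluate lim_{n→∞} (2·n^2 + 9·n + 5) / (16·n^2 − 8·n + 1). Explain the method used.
lim = 2/16 = 1/8

For large n the leading n^2 terms dominate both numerator and denominator. Dividing top and bottom by n^2, every other term tends to 0, leaving 2/16 = 1/8.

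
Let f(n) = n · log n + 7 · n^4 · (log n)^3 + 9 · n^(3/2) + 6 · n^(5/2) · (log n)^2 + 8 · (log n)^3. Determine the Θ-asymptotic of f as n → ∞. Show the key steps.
f(n) ∈ Θ(n^4 · (log n)^3)

Compare the terms by growth order. For large n, n^a · (log n)^b dominates n^a' · (log n)^b' iff a > a', or (a = a' and b > b'). Ranking the 5 terms shows the dominant one is 7 · n^4 · (log n)^3. Hence f(n) ∈ Θ(n^4 · (log n)^3).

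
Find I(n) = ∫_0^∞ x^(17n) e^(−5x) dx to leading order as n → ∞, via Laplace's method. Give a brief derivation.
I(n) ~ (sqrt(2π·17n) / 5) · (17n/(5e))^(17n)

Write the integrand as exp(17n ln x − 5x) and set f(x) = 17n ln x − 5x. Then f'(x) = 17n/x − 5 = 0 at x* = 17n/5, and f''(x*) = −17n/x*^2 = −5^2/(17n). Laplace's method (interior maximum) gives
  I(n) ~ e^(f(x*)) · sqrt(2π / |f''(x*)|)
        = exp(17n ln(17n/5) − 17n) · sqrt(2π · 17n / 5^2)
        = (17n/5)^(17n) e^(−17n) · sqrt(2π·17n) / 5
        = (sqrt(2π·17n) / 5) · (17n/(5e))^(17n).
This matches Γ(17n+1)/5^(17n+1) with Stirling applied to Γ.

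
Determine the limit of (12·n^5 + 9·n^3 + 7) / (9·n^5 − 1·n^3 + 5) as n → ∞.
lim = 12/9 = 4/3

For large n the leading n^5 terms dominate both numerator and denominator. Dividing top and bottom by n^5, every other term tends to 0, leaving 12/9 = 4/3.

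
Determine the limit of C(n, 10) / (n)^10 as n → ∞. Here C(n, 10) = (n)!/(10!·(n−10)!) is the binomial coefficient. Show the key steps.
lim = 1/10! = 1/3628800

With N = n → ∞: C(N, 10) / N^10 = [N(N−1)…(N−9)] / (10! · N^10) = (1/10!) · 1 · (1 − 1/n) · … · (1 − 9/n). Each factor → 1 as N → ∞, so the limit is 1/10! = 1/3628800.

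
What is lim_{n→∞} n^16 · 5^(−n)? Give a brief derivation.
lim = 0

Exponentials with base > 1 dominate every fixed polynomial: for any fixed c, n^c / 5^n → 0 as n → ∞ (e.g. by the ratio test, or by writing 5^n = e^(n ln 5) and noting e^(n ln 5) / n^c → ∞). Hence n^16 · 5^(−n) = n^16 / 5^n → 0.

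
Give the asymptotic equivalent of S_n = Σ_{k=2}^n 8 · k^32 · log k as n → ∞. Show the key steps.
S_n ~ 8 · n^33 log n / 33 − 8 · n^33 / 1089

By integral comparison, S_n = ∫_1^n 8 · x^32 · log x dx + O(n^32 · log n). For the integral, ∫ x^32 log x dx = n^33 log n / 33 − n^33/1089 (integration by parts). Hence S_n ~ 8 · n^33 log n / 33 − 8 · n^33 / 1089.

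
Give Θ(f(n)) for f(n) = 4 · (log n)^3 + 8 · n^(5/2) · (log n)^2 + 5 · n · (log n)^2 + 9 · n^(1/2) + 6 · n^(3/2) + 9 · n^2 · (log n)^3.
f(n) ∈ Θ(n^(5/2) · (log n)^2)

Compare the terms by growth order. For large n, n^a · (log n)^b dominates n^a' · (log n)^b' iff a > a', or (a = a' and b > b'). Ranking the 6 terms shows the dominant one is 8 · n^(5/2) · (log n)^2. Hence f(n) ∈ Θ(n^(5/2) · (log n)^2).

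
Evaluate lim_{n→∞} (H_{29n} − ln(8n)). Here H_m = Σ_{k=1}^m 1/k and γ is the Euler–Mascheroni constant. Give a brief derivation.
lim = ln(29/8) + γ

By Euler-Maclaurin, H_m = ln m + γ + O(1/m). So
  H_{29n} − ln(8n) = ln(29n) + γ − ln(8n) + O(1/n)
                       = ln(29/8) + γ + O(1/n).
Hence the limit is ln(29/8) + γ.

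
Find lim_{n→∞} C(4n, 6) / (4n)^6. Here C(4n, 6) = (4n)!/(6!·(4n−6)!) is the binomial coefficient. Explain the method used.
lim = 1/6! = 1/720

With N = 4n → ∞: C(N, 6) / N^6 = [N(N−1)…(N−5)] / (6! · N^6) = (1/6!) · 1 · (1 − 1/(4n)) · … · (1 − 5/(4n)). Each factor → 1 as N → ∞, so the limit is 1/6! = 1/720.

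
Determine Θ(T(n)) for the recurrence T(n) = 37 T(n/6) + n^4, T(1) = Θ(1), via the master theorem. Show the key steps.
T(n) = Θ(n^4)

log_6 37 ≈ 2.015. f(n) = n^4 dominates n^(log_6 37) since 4 > 2.015, and the regularity condition a·f(n/b) = 37·(n/6)^4 = (37/1296)·n^4 ≤ c·f(n) holds with c = 37/1296 ≈ 0.0285 < 1. So this is Case 3: T(n) = Θ(f(n)) = Θ(n^4).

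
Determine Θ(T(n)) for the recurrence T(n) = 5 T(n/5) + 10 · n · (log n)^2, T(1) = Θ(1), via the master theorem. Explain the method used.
T(n) = Θ(n · (log n)^3)

Here log_5 5 = 1 and f(n) = 10 · n · (log n)^2 = Θ(n^(log_5 5) · (log n)^2). This is the extended Case 2 of the master theorem (f matches the critical exponent up to log factors), giving T(n) = Θ(n^(log_5 5) · (log n)^(2+1)) = Θ(n · (log n)^3).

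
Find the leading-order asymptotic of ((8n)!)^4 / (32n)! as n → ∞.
((8n)!)^4/(32n)! ~ ((2π·8n)^(3/2) / 2) · 4^(−4·8n)  →  0

Write N = 8n. Stirling: N! ~ sqrt(2π N)(N/e)^N and (4N)! ~ sqrt(2π·4N)·(4N/e)^(4N).
  (N!)^4/(4N)! ~ (2π N)^(4/2) (N/e)^(4N) / [sqrt(2π·4N) (4N/e)^(4N)]
     = (2π N)^(4/2) / sqrt(2π·4N) · (N/(4N))^(4N)
     = (2π N)^((4−1)/2) / 2 · 4^(−4N).
Since 4^4 > 1, the factor 4^(−4N) decays exponentially, so the ratio → 0. Substituting N = 8n gives the stated form.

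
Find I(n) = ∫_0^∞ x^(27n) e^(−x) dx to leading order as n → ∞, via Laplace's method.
I(n) ~ sqrt(2π·27n) · (27n/e)^(27n)

Write the integrand as exp(27n ln x − x) and set f(x) = 27n ln x − x. Then f'(x) = 27n/x − 1 = 0 at x* = 27n, and f''(x*) = −27n/x*^2 = −1/(27n). Laplace's method (interior maximum) gives
  I(n) ~ e^(f(x*)) · sqrt(2π / |f''(x*)|)
        = exp(27n ln(27n) − 27n) · sqrt(2π · 27n)
        = (27n)^(27n) e^(−27n) · sqrt(2π·27n)
        = sqrt(2π·27n) · (27n/e)^(27n).
This matches Γ(27n+1) with Stirling applied to Γ.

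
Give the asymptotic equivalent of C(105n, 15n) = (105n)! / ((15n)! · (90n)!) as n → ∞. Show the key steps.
C(105n, 15n) ~ (823543/46656)^(15n) · sqrt(7/(12π·15n))

Write N = 15n. Apply Stirling to each factorial:
  (7N)! ~ sqrt(2π·7N) · (7N/e)^(7N),
  N! ~ sqrt(2π N) · (N/e)^N,
  (6N)! ~ sqrt(2π·6N) · (6N/e)^(6N).
The exponential factors combine to (7N)^(7N) / (N^N · (6N)^(6N)) = 7^(7N)/6^(6N) = (7^7/6^6)^N = (823543/46656)^N.
The square-root prefactors combine to sqrt(2π·7N) / (sqrt(2π N)·sqrt(2π·6N)) = sqrt(7 / (2π·6·N)) = sqrt(7/(12π·15n)).
Substituting N = 15n: C(105n, 15n) ~ (823543/46656)^(15n) · sqrt(7/(12π·15n)).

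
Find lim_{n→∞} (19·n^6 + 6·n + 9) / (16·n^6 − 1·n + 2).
lim = 19/16

For large n the leading n^6 terms dominate both numerator and denominator. Dividing top and bottom by n^6, every other term tends to 0, leaving 19/16.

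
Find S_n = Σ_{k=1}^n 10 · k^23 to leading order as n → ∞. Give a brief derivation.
S_n ~ 5 · n^24 / 12

By integral comparison (Euler-Maclaurin), Σ_{k=1}^n 10 · k^23 = 10 · ∫_0^n x^23 dx + O(n^23) = 10 · n^24/24 = 5 · n^24 / 12 + O(n^23). (Equivalently, Faulhaber's formula gives the same leading term.)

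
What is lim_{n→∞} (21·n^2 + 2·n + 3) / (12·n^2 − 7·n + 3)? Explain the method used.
lim = 21/12 = 7/4

For large n the leading n^2 terms dominate both numerator and denominator. Dividing top and bottom by n^2, every other term tends to 0, leaving 21/12 = 7/4.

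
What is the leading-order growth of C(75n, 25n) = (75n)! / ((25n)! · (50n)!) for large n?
C(75n, 25n) ~ (27/4)^(25n) · sqrt(3/(4π·25n))

Write N = 25n. Apply Stirling to each factorial:
  (3N)! ~ sqrt(2π·3N) · (3N/e)^(3N),
  N! ~ sqrt(2π N) · (N/e)^N,
  (2N)! ~ sqrt(2π·2N) · (2N/e)^(2N).
The exponential factors combine to (3N)^(3N) / (N^N · (2N)^(2N)) = 3^(3N)/2^(2N) = (3^3/2^2)^N = (27/4)^N.
The square-root prefactors combine to sqrt(2π·3N) / (sqrt(2π N)·sqrt(2π·2N)) = sqrt(3 / (2π·2·N)) = sqrt(3/(4π·25n)).
Substituting N = 25n: C(75n, 25n) ~ (27/4)^(25n) · sqrt(3/(4π·25n)).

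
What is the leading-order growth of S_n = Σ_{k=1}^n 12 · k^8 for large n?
S_n ~ 4 · n^9 / 3

By integral comparison (Euler-Maclaurin), Σ_{k=1}^n 12 · k^8 = 12 · ∫_0^n x^8 dx + O(n^8) = 12 · n^9/9 = 4 · n^9 / 3 + O(n^8). (Equivalently, Faulhaber's formula gives the same leading term.)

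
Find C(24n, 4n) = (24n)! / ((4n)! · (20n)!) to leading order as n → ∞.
C(24n, 4n) ~ (46656/3125)^(4n) · sqrt(3/(5π·4n))

Write N = 4n. Apply Stirling to each factorial:
  (6N)! ~ sqrt(2π·6N) · (6N/e)^(6N),
  N! ~ sqrt(2π N) · (N/e)^N,
  (5N)! ~ sqrt(2π·5N) · (5N/e)^(5N).
The exponential factors combine to (6N)^(6N) / (N^N · (5N)^(5N)) = 6^(6N)/5^(5N) = (6^6/5^5)^N = (46656/3125)^N.
The square-root prefactors combine to sqrt(2π·6N) / (sqrt(2π N)·sqrt(2π·5N)) = sqrt(6 / (2π·5·N)) = sqrt(3/(5π·4n)).
Substituting N = 4n: C(24n, 4n) ~ (46656/3125)^(4n) · sqrt(3/(5π·4n)).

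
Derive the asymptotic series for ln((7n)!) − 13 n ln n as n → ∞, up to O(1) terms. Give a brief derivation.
ln((7n)!) − 13 n ln n = −6 n ln n + 7(ln 7 − 1) n + (1/2) ln(2π·7n) + O(1/n)

Stirling: ln((7n)!) = 7n ln(7n) − 7n + (1/2) ln(2π·7n) + O(1/n).
Expand 7n ln(7n) = 7n (ln n + ln 7) = 7n ln n + 7n ln 7.
Subtract 13n ln n: leading term is (7 − 13) n ln n = −6 n ln n. The next term is 7n ln 7 − 7n = 7(ln 7 − 1) n. Then the (1/2) ln(2π·7n) correction.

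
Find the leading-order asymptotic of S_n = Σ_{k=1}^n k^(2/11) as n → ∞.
S_n ~ (11/13) · n^(13/11)

Integral comparison: Σ_{k=1}^n k^(2/11) = ∫_0^n x^(2/11) dx + O(n^(2/11)). The integral is n^(1 + 2/11) / (1 + 2/11) = n^((2+11)/11) / ((2+11)/11) = (11/13) · n^(13/11).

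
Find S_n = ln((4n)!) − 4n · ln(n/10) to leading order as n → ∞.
S_n ~ 4n · (ln 40 − 1) + O(ln n)

Stirling: ln((4n)!) = 4n ln(4n) − 4n + O(ln n).
  S_n = 4n ln(4n) − 4n − 4n ln(n/10) + O(ln n)
      = 4n ln(4n) − 4n ln n + 4n ln 10 − 4n + O(ln n)
      = 4n ln 4 + 4n ln 10 − 4n + O(ln n)
      = 4n (ln 40 − 1) + O(ln n).
Numerically ln(40) − 1 ≈ 2.6889.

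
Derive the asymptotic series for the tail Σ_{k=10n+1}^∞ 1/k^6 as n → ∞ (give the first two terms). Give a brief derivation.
Σ_{k>10n} 1/k^6 = 1/(5 · (10n)^5) − 1/(2 · (10n)^6) + O(1/(10n)^7)

Compare to the integral: ∫_{10n}^∞ x^(−6) dx = [−x^(−5)/5]_{10n}^∞ = 1/((6−1)·(10n)^5). The Euler-Maclaurin correction adds −f(10n)/2 = −1/(2·(10n)^6). Euler-Maclaurin then gives
  Σ_{k>10n} 1/k^6 = ∫_{10n}^∞ dx/x^6 − 1/(2·(10n)^6) + O(1/(10n)^7).
(Equivalently this is ζ(6) − Σ_{k≤10n} 1/k^6.)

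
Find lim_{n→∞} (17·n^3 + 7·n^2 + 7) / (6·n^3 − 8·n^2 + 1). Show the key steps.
lim = 17/6

For large n the leading n^3 terms dominate both numerator and denominator. Dividing top and bottom by n^3, every other term tends to 0, leaving 17/6.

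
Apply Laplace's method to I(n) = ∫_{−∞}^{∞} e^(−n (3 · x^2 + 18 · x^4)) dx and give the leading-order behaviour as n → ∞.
I(n) ~ sqrt(π/(3n))

φ(x) = 3 · x^2 + 18 · x^4 has its unique global minimum at x* = 0 (since φ'(x) = 6x + 72x^3 = 0 only at x = 0 for real x with both coefficients positive, and φ → ∞ as |x| → ∞). At x* = 0, φ(0) = 0 and φ''(0) = 6. Laplace's method then gives
  I(n) ~ sqrt(2π / (n · φ''(0))) · e^(−n φ(0)) = sqrt(2π / (6n)) = sqrt(π/(3n)).
The 18 · x^4 term contributes only at subleading order (an O(1/n) relative correction).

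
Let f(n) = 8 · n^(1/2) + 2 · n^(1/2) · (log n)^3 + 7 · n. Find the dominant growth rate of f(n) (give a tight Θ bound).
f(n) ∈ Θ(n)

Compare the terms by growth order. For large n, n^a · (log n)^b dominates n^a' · (log n)^b' iff a > a', or (a = a' and b > b'). Ranking the 3 terms shows the dominant one is 7 · n. Hence f(n) ∈ Θ(n).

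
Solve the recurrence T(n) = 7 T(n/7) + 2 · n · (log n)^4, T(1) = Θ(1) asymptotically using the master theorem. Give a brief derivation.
T(n) = Θ(n · (log n)^5)

Here log_7 7 = 1 and f(n) = 2 · n · (log n)^4 = Θ(n^(log_7 7) · (log n)^4). This is the extended Case 2 of the master theorem (f matches the critical exponent up to log factors), giving T(n) = Θ(n^(log_7 7) · (log n)^(4+1)) = Θ(n · (log n)^5).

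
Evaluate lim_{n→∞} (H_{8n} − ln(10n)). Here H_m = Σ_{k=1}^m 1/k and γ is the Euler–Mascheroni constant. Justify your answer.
lim = ln(4/5) + γ

By Euler-Maclaurin, H_m = ln m + γ + O(1/m). So
  H_{8n} − ln(10n) = ln(8n) + γ − ln(10n) + O(1/n)
                       = ln(8/10) + γ + O(1/n).
Hence the limit is ln(8/10) + γ (= ln(4/5)).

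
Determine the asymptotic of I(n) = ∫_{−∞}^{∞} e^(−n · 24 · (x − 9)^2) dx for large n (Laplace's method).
I(n) = sqrt(π/(24n))

Here φ(x) = 24 · (x − 9)^2 has its unique minimum at x* = 9 with φ(x*) = 0 and φ''(x*) = 48. Laplace's method gives
  I(n) ~ e^(−n φ(x*)) · sqrt(2π / (n · φ''(x*))) = sqrt(2π / (48n)) = sqrt(π/(24n)).
This is exact: substituting u = (x − 9)·sqrt(24n) gives I(n) = (1/sqrt(24n)) ∫_{−∞}^{∞} e^(−u^2) du = sqrt(π/(24n)).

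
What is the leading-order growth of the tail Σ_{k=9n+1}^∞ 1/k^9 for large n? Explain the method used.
Σ_{k>9n} 1/k^9 ~ 1/(8 · (9n)^8)

Compare to the integral: ∫_{9n}^∞ x^(−9) dx = [−x^(−8)/8]_{9n}^∞ = 1/((9−1)·(9n)^8). Euler-Maclaurin then gives
  Σ_{k>9n} 1/k^9 = ∫_{9n}^∞ dx/x^9 − 1/(2·(9n)^9) + O(1/(9n)^10).
(Equivalently this is ζ(9) − Σ_{k≤9n} 1/k^9.)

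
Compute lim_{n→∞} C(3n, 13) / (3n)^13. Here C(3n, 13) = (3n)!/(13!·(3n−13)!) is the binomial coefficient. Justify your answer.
lim = 1/13! = 1/6227020800

With N = 3n → ∞: C(N, 13) / N^13 = [N(N−1)…(N−12)] / (13! · N^13) = (1/13!) · 1 · (1 − 1/(3n)) · … · (1 − 12/(3n)). Each factor → 1 as N → ∞, so the limit is 1/13! = 1/6227020800.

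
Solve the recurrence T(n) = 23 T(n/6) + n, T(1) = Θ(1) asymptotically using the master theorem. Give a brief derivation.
T(n) = Θ(n^(log_6 23))

Master theorem: compare f(n) = n to n^(log_6 23) where log_6 23 ≈ 1.750. Since 1 < log_6 23, we have f(n) = O(n^(log_6 23 − ε)) for some ε > 0 — Case 1. Hence T(n) = Θ(n^(log_6 23)).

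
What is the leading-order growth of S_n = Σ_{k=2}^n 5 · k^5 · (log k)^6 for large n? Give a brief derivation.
S_n ~ 5 · n^6 · (log n)^6 / 6

By integral comparison, S_n = ∫_1^n 5 · x^5 · (log x)^6 dx + O(n^5 · (log n)^6). For the integral, the leading term of ∫_1^n x^5 (log x)^6 dx is n^6/6 · (log n)^6 (by repeated integration by parts; each step lowers the log-exponent and produces a relatively O(1/log n) correction). Hence S_n ~ 5 · n^6 · (log n)^6 / 6.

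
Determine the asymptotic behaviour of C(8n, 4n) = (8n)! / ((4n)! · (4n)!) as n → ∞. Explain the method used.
C(8n, 4n) ~ (4)^(4n) · sqrt(1/(π·4n))

Write N = 4n. Apply Stirling to each factorial:
  (2N)! ~ sqrt(2π·2N) · (2N/e)^(2N),
  N! ~ sqrt(2π N) · (N/e)^N,
  (1N)! ~ sqrt(2π·1N) · (1N/e)^(1N).
The exponential factors combine to (2N)^(2N) / (N^N · (1N)^(1N)) = 2^(2N)/1^(1N) = (2^2/1^1)^N = (4)^N.
The square-root prefactors combine to sqrt(2π·2N) / (sqrt(2π N)·sqrt(2π·1N)) = sqrt(2 / (2π·1·N)) = sqrt(1/(π·4n)).
Substituting N = 4n: C(8n, 4n) ~ (4)^(4n) · sqrt(1/(π·4n)).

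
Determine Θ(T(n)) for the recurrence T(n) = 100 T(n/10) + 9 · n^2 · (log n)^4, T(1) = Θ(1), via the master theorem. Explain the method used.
T(n) = Θ(n^2 · (log n)^5)

Here log_10 100 = 2 and f(n) = 9 · n^2 · (log n)^4 = Θ(n^(log_10 100) · (log n)^4). This is the extended Case 2 of the master theorem (f matches the critical exponent up to log factors), giving T(n) = Θ(n^(log_10 100) · (log n)^(4+1)) = Θ(n^2 · (log n)^5).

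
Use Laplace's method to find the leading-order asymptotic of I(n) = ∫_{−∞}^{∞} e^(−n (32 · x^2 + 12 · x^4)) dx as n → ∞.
I(n) ~ sqrt(π/(32n))

φ(x) = 32 · x^2 + 12 · x^4 has its unique global minimum at x* = 0 (since φ'(x) = 64x + 48x^3 = 0 only at x = 0 for real x with both coefficients positive, and φ → ∞ as |x| → ∞). At x* = 0, φ(0) = 0 and φ''(0) = 64. Laplace's method then gives
  I(n) ~ sqrt(2π / (n · φ''(0))) · e^(−n φ(0)) = sqrt(2π / (64n)) = sqrt(π/(32n)).
The 12 · x^4 term contributes only at subleading order (an O(1/n) relative correction).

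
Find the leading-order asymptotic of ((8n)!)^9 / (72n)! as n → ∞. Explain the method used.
((8n)!)^9/(72n)! ~ ((2π·8n)^(8/2) / 3) · 9^(−9·8n)  →  0

Write N = 8n. Stirling: N! ~ sqrt(2π N)(N/e)^N and (9N)! ~ sqrt(2π·9N)·(9N/e)^(9N).
  (N!)^9/(9N)! ~ (2π N)^(9/2) (N/e)^(9N) / [sqrt(2π·9N) (9N/e)^(9N)]
     = (2π N)^(9/2) / sqrt(2π·9N) · (N/(9N))^(9N)
     = (2π N)^((9−1)/2) / 3 · 9^(−9N).
Since 9^9 > 1, the factor 9^(−9N) decays exponentially, so the ratio → 0. Substituting N = 8n gives the stated form.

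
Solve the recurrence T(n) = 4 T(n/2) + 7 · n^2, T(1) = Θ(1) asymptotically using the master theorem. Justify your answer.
T(n) = Θ(n^2 log n)

log_2 4 = 2, and f(n) = 7 · n^2 = Θ(n^(log_2 4)). This is Case 2 of the master theorem: T(n) = Θ(f(n) · log n) = Θ(n^2 log n).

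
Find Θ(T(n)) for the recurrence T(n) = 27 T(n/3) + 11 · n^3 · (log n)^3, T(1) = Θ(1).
T(n) = Θ(n^3 · (log n)^4)

Here log_3 27 = 3 and f(n) = 11 · n^3 · (log n)^3 = Θ(n^(log_3 27) · (log n)^3). This is the extended Case 2 of the master theorem (f matches the critical exponent up to log factors), giving T(n) = Θ(n^(log_3 27) · (log n)^(3+1)) = Θ(n^3 · (log n)^4).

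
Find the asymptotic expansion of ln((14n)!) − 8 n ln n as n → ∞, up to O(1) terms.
ln((14n)!) − 8 n ln n = 6 n ln n + 14(ln 14 − 1) n + (1/2) ln(2π·14n) + O(1/n)

Stirling: ln((14n)!) = 14n ln(14n) − 14n + (1/2) ln(2π·14n) + O(1/n).
Expand 14n ln(14n) = 14n (ln n + ln 14) = 14n ln n + 14n ln 14.
Subtract 8n ln n: leading term is (14 − 8) n ln n = 6 n ln n. The next term is 14n ln 14 − 14n = 14(ln 14 − 1) n. Then the (1/2) ln(2π·14n) correction.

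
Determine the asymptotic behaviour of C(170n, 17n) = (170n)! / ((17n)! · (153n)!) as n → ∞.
C(170n, 17n) ~ (10000000000/387420489)^(17n) · sqrt(5/(9π·17n))

Write N = 17n. Apply Stirling to each factorial:
  (10N)! ~ sqrt(2π·10N) · (10N/e)^(10N),
  N! ~ sqrt(2π N) · (N/e)^N,
  (9N)! ~ sqrt(2π·9N) · (9N/e)^(9N).
The exponential factors combine to (10N)^(10N) / (N^N · (9N)^(9N)) = 10^(10N)/9^(9N) = (10^10/9^9)^N = (10000000000/387420489)^N.
The square-root prefactors combine to sqrt(2π·10N) / (sqrt(2π N)·sqrt(2π·9N)) = sqrt(10 / (2π·9·N)) = sqrt(5/(9π·17n)).
Substituting N = 17n: C(170n, 17n) ~ (10000000000/387420489)^(17n) · sqrt(5/(9π·17n)).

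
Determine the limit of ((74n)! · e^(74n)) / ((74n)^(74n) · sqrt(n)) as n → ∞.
lim = sqrt(2π·74)

Stirling: (74n)! ~ sqrt(2π·74n) · (74n/e)^(74n). Hence
  (74n)! · e^(74n) / (74n)^(74n) ~ sqrt(2π·74n).
Dividing by sqrt(n): sqrt(2π·74n) / sqrt(n) = sqrt(2π·74) · n^((1−1)/2), so the limit is sqrt(2π·74).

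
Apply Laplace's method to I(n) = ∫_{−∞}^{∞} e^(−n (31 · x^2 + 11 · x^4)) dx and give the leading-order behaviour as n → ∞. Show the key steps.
I(n) ~ sqrt(π/(31n))

φ(x) = 31 · x^2 + 11 · x^4 has its unique global minimum at x* = 0 (since φ'(x) = 62x + 44x^3 = 0 only at x = 0 for real x with both coefficients positive, and φ → ∞ as |x| → ∞). At x* = 0, φ(0) = 0 and φ''(0) = 62. Laplace's method then gives
  I(n) ~ sqrt(2π / (n · φ''(0))) · e^(−n φ(0)) = sqrt(2π / (62n)) = sqrt(π/(31n)).
The 11 · x^4 term contributes only at subleading order (an O(1/n) relative correction).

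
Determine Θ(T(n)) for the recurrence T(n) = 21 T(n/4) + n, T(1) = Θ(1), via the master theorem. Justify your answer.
T(n) = Θ(n^(log_4 21))

Master theorem: compare f(n) = n to n^(log_4 21) where log_4 21 ≈ 2.196. Since 1 < log_4 21, we have f(n) = O(n^(log_4 21 − ε)) for some ε > 0 — Case 1. Hence T(n) = Θ(n^(log_4 21)).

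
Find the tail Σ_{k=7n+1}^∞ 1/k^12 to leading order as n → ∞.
Σ_{k>7n} 1/k^12 ~ 1/(11 · (7n)^11)

Compare to the integral: ∫_{7n}^∞ x^(−12) dx = [−x^(−11)/11]_{7n}^∞ = 1/((12−1)·(7n)^11). Euler-Maclaurin then gives
  Σ_{k>7n} 1/k^12 = ∫_{7n}^∞ dx/x^12 − 1/(2·(7n)^12) + O(1/(7n)^13).
(Equivalently this is ζ(12) − Σ_{k≤7n} 1/k^12.)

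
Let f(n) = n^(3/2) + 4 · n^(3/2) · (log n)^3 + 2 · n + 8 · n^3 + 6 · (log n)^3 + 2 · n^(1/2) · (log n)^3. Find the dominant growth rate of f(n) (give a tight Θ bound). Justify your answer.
f(n) ∈ Θ(n^3)

Compare the terms by growth order. For large n, n^a · (log n)^b dominates n^a' · (log n)^b' iff a > a', or (a = a' and b > b'). Ranking the 6 terms shows the dominant one is 8 · n^3. Hence f(n) ∈ Θ(n^3).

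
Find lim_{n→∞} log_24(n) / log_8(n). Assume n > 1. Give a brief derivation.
lim = ln(8) / ln(24) = log_24(8)

Change of base: log_24(n) = ln n / ln 24 and log_8(n) = ln n / ln 8. The ratio is (ln n / ln 24) · (ln 8 / ln n) = ln 8 / ln 24, a constant independent of n. So the limit is ln 8 / ln 24 = log_24(8).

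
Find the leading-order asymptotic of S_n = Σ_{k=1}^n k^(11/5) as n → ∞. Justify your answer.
S_n ~ (5/16) · n^(16/5)

Integral comparison: Σ_{k=1}^n k^(11/5) = ∫_0^n x^(11/5) dx + O(n^(11/5)). The integral is n^(1 + 11/5) / (1 + 11/5) = n^((11+5)/5) / ((11+5)/5) = (5/16) · n^(16/5).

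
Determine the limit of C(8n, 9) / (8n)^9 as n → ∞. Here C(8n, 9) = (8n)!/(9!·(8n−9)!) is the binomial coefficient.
lim = 1/9! = 1/362880

With N = 8n → ∞: C(N, 9) / N^9 = [N(N−1)…(N−8)] / (9! · N^9) = (1/9!) · 1 · (1 − 1/(8n)) · … · (1 − 8/(8n)). Each factor → 1 as N → ∞, so the limit is 1/9! = 1/362880.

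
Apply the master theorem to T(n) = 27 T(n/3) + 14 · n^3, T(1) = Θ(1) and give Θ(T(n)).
T(n) = Θ(n^3 log n)

log_3 27 = 3, and f(n) = 14 · n^3 = Θ(n^(log_3 27)). This is Case 2 of the master theorem: T(n) = Θ(f(n) · log n) = Θ(n^3 log n).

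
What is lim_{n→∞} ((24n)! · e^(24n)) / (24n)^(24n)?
lim = ∞

Stirling: (24n)! ~ sqrt(2π·24n) · (24n/e)^(24n). Hence
  (24n)! · e^(24n) / (24n)^(24n) ~ sqrt(2π·24n) = sqrt(2π·24) · sqrt(n) → ∞.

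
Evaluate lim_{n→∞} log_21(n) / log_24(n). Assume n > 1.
lim = ln(24) / ln(21) = log_21(24)

Change of base: log_21(n) = ln n / ln 21 and log_24(n) = ln n / ln 24. The ratio is (ln n / ln 21) · (ln 24 / ln n) = ln 24 / ln 21, a constant independent of n. So the limit is ln 24 / ln 21 = log_21(24).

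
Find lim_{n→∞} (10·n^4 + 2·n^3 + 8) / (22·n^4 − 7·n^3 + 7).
lim = 10/22 = 5/11

For large n the leading n^4 terms dominate both numerator and denominator. Dividing top and bottom by n^4, every other term tends to 0, leaving 10/22 = 5/11.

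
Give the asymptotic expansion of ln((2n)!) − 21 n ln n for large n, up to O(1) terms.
ln((2n)!) − 21 n ln n = −19 n ln n + 2(ln 2 − 1) n + (1/2) ln(2π·2n) + O(1/n)

Stirling: ln((2n)!) = 2n ln(2n) − 2n + (1/2) ln(2π·2n) + O(1/n).
Expand 2n ln(2n) = 2n (ln n + ln 2) = 2n ln n + 2n ln 2.
Subtract 21n ln n: leading term is (2 − 21) n ln n = −19 n ln n. The next term is 2n ln 2 − 2n = 2(ln 2 − 1) n. Then the (1/2) ln(2π·2n) correction.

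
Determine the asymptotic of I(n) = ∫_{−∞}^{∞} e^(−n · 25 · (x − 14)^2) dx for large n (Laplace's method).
I(n) = sqrt(π/(25n))

Here φ(x) = 25 · (x − 14)^2 has its unique minimum at x* = 14 with φ(x*) = 0 and φ''(x*) = 50. Laplace's method gives
  I(n) ~ e^(−n φ(x*)) · sqrt(2π / (n · φ''(x*))) = sqrt(2π / (50n)) = sqrt(π/(25n)).
This is exact: substituting u = (x − 14)·sqrt(25n) gives I(n) = (1/sqrt(25n)) ∫_{−∞}^{∞} e^(−u^2) du = sqrt(π/(25n)).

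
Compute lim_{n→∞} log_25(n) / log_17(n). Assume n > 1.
lim = ln(17) / ln(25) = log_25(17)

Change of base: log_25(n) = ln n / ln 25 and log_17(n) = ln n / ln 17. The ratio is (ln n / ln 25) · (ln 17 / ln n) = ln 17 / ln 25, a constant independent of n. So the limit is ln 17 / ln 25 = log_25(17).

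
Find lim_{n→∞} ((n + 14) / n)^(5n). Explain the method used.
lim = e^70

Rewrite as (1 + 14/n)^(5n). By the standard limit (1 + x/n)^n → e^x, we have (1 + 14/n)^n → e^14, and raising to the 5th power gives e^70.
More precisely, ln[(1 + 14/n)^(5n)] = 5n · ln(1 + 14/n) = 5n · (14/n + O(1/n^2)) = 70 + O(1/n) → 70.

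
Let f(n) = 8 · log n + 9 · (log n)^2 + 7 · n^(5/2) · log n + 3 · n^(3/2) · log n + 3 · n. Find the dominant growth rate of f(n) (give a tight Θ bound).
f(n) ∈ Θ(n^(5/2) · log n)

Compare the terms by growth order. For large n, n^a · (log n)^b dominates n^a' · (log n)^b' iff a > a', or (a = a' and b > b'). Ranking the 5 terms shows the dominant one is 7 · n^(5/2) · log n. Hence f(n) ∈ Θ(n^(5/2) · log n).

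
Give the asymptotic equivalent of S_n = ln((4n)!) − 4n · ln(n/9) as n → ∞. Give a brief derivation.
S_n ~ 4n · (ln 36 − 1) + O(ln n)

Stirling: ln((4n)!) = 4n ln(4n) − 4n + O(ln n).
  S_n = 4n ln(4n) − 4n − 4n ln(n/9) + O(ln n)
      = 4n ln(4n) − 4n ln n + 4n ln 9 − 4n + O(ln n)
      = 4n ln 4 + 4n ln 9 − 4n + O(ln n)
      = 4n (ln 36 − 1) + O(ln n).
Numerically ln(36) − 1 ≈ 2.5835.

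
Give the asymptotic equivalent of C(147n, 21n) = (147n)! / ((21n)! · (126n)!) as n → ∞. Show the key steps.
C(147n, 21n) ~ (823543/46656)^(21n) · sqrt(7/(12π·21n))

Write N = 21n. Apply Stirling to each factorial:
  (7N)! ~ sqrt(2π·7N) · (7N/e)^(7N),
  N! ~ sqrt(2π N) · (N/e)^N,
  (6N)! ~ sqrt(2π·6N) · (6N/e)^(6N).
The exponential factors combine to (7N)^(7N) / (N^N · (6N)^(6N)) = 7^(7N)/6^(6N) = (7^7/6^6)^N = (823543/46656)^N.
The square-root prefactors combine to sqrt(2π·7N) / (sqrt(2π N)·sqrt(2π·6N)) = sqrt(7 / (2π·6·N)) = sqrt(7/(12π·21n)).
Substituting N = 21n: C(147n, 21n) ~ (823543/46656)^(21n) · sqrt(7/(12π·21n)).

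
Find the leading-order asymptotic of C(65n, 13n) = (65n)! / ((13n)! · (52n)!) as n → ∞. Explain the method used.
C(65n, 13n) ~ (3125/256)^(13n) · sqrt(5/(8π·13n))

Write N = 13n. Apply Stirling to each factorial:
  (5N)! ~ sqrt(2π·5N) · (5N/e)^(5N),
  N! ~ sqrt(2π N) · (N/e)^N,
  (4N)! ~ sqrt(2π·4N) · (4N/e)^(4N).
The exponential factors combine to (5N)^(5N) / (N^N · (4N)^(4N)) = 5^(5N)/4^(4N) = (5^5/4^4)^N = (3125/256)^N.
The square-root prefactors combine to sqrt(2π·5N) / (sqrt(2π N)·sqrt(2π·4N)) = sqrt(5 / (2π·4·N)) = sqrt(5/(8π·13n)).
Substituting N = 13n: C(65n, 13n) ~ (3125/256)^(13n) · sqrt(5/(8π·13n)).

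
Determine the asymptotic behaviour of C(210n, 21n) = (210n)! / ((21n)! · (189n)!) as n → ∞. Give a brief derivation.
C(210n, 21n) ~ (10000000000/387420489)^(21n) · sqrt(5/(9π·21n))

Write N = 21n. Apply Stirling to each factorial:
  (10N)! ~ sqrt(2π·10N) · (10N/e)^(10N),
  N! ~ sqrt(2π N) · (N/e)^N,
  (9N)! ~ sqrt(2π·9N) · (9N/e)^(9N).
The exponential factors combine to (10N)^(10N) / (N^N · (9N)^(9N)) = 10^(10N)/9^(9N) = (10^10/9^9)^N = (10000000000/387420489)^N.
The square-root prefactors combine to sqrt(2π·10N) / (sqrt(2π N)·sqrt(2π·9N)) = sqrt(10 / (2π·9·N)) = sqrt(5/(9π·21n)).
Substituting N = 21n: C(210n, 21n) ~ (10000000000/387420489)^(21n) · sqrt(5/(9π·21n)).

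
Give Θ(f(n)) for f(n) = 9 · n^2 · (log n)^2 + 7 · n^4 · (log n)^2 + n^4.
f(n) ∈ Θ(n^4 · (log n)^2)

Compare the terms by growth order. For large n, n^a · (log n)^b dominates n^a' · (log n)^b' iff a > a', or (a = a' and b > b'). Ranking the 3 terms shows the dominant one is 7 · n^4 · (log n)^2. Hence f(n) ∈ Θ(n^4 · (log n)^2).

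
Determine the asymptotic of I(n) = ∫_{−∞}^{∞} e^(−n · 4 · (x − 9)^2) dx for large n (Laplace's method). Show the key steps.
I(n) = sqrt(π/(4n))

Here φ(x) = 4 · (x − 9)^2 has its unique minimum at x* = 9 with φ(x*) = 0 and φ''(x*) = 8. Laplace's method gives
  I(n) ~ e^(−n φ(x*)) · sqrt(2π / (n · φ''(x*))) = sqrt(2π / (8n)) = sqrt(π/(4n)).
This is exact: substituting u = (x − 9)·sqrt(4n) gives I(n) = (1/sqrt(4n)) ∫_{−∞}^{∞} e^(−u^2) du = sqrt(π/(4n)).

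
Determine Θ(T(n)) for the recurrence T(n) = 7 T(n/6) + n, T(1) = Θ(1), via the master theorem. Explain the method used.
T(n) = Θ(n^(log_6 7))

Master theorem: compare f(n) = n to n^(log_6 7) where log_6 7 ≈ 1.086. Since 1 < log_6 7, we have f(n) = O(n^(log_6 7 − ε)) for some ε > 0 — Case 1. Hence T(n) = Θ(n^(log_6 7)).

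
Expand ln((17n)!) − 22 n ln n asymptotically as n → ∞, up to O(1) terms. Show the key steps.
ln((17n)!) − 22 n ln n = −5 n ln n + 17(ln 17 − 1) n + (1/2) ln(2π·17n) + O(1/n)

Stirling: ln((17n)!) = 17n ln(17n) − 17n + (1/2) ln(2π·17n) + O(1/n).
Expand 17n ln(17n) = 17n (ln n + ln 17) = 17n ln n + 17n ln 17.
Subtract 22n ln n: leading term is (17 − 22) n ln n = −5 n ln n. The next term is 17n ln 17 − 17n = 17(ln 17 − 1) n. Then the (1/2) ln(2π·17n) correction.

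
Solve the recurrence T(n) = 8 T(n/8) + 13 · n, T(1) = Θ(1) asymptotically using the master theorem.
T(n) = Θ(n log n)

log_8 8 = 1, and f(n) = 13 · n = Θ(n^(log_8 8)). This is Case 2 of the master theorem: T(n) = Θ(f(n) · log n) = Θ(n log n).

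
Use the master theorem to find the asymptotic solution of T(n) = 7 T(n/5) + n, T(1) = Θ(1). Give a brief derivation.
T(n) = Θ(n^(log_5 7))

Master theorem: compare f(n) = n to n^(log_5 7) where log_5 7 ≈ 1.209. Since 1 < log_5 7, we have f(n) = O(n^(log_5 7 − ε)) for some ε > 0 — Case 1. Hence T(n) = Θ(n^(log_5 7)).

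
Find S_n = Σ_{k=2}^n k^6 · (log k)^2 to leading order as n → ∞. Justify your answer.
S_n ~ n^7 · (log n)^2 / 7

By integral comparison, S_n = ∫_1^n x^6 · (log x)^2 dx + O(n^6 · (log n)^2). For the integral, the leading term of ∫_1^n x^6 (log x)^2 dx is n^7/7 · (log n)^2 (by repeated integration by parts; each step lowers the log-exponent and produces a relatively O(1/log n) correction). Hence S_n ~ n^7 · (log n)^2 / 7.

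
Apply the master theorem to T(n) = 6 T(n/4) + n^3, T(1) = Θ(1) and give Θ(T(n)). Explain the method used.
T(n) = Θ(n^3)

log_4 6 ≈ 1.292. f(n) = n^3 dominates n^(log_4 6) since 3 > 1.292, and the regularity condition a·f(n/b) = 6·(n/4)^3 = (6/64)·n^3 ≤ c·f(n) holds with c = 6/64 ≈ 0.0938 < 1. So this is Case 3: T(n) = Θ(f(n)) = Θ(n^3).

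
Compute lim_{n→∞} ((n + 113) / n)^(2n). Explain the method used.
lim = e^226

Rewrite as (1 + 113/n)^(2n). By the standard limit (1 + x/n)^n → e^x, we have (1 + 113/n)^n → e^113, and raising to the 2nd power gives e^226.
More precisely, ln[(1 + 113/n)^(2n)] = 2n · ln(1 + 113/n) = 2n · (113/n + O(1/n^2)) = 226 + O(1/n) → 226.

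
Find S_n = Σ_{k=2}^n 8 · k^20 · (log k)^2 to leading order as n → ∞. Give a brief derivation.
S_n ~ 8 · n^21 · (log n)^2 / 21

By integral comparison, S_n = ∫_1^n 8 · x^20 · (log x)^2 dx + O(n^20 · (log n)^2). For the integral, the leading term of ∫_1^n x^20 (log x)^2 dx is n^21/21 · (log n)^2 (by repeated integration by parts; each step lowers the log-exponent and produces a relatively O(1/log n) correction). Hence S_n ~ 8 · n^21 · (log n)^2 / 21.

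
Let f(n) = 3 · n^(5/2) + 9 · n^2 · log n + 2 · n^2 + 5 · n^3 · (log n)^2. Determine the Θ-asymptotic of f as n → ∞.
f(n) ∈ Θ(n^3 · (log n)^2)

Compare the terms by growth order. For large n, n^a · (log n)^b dominates n^a' · (log n)^b' iff a > a', or (a = a' and b > b'). Ranking the 4 terms shows the dominant one is 5 · n^3 · (log n)^2. Hence f(n) ∈ Θ(n^3 · (log n)^2).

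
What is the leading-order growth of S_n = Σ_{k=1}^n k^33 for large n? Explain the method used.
S_n ~ n^34 / 34

By integral comparison (Euler-Maclaurin), Σ_{k=1}^n k^33 = ∫_0^n x^33 dx + O(n^33) = n^34/34 + O(n^33). (Equivalently, Faulhaber's formula gives the same leading term.)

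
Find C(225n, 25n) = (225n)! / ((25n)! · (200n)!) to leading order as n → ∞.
C(225n, 25n) ~ (387420489/16777216)^(25n) · sqrt(9/(16π·25n))

Write N = 25n. Apply Stirling to each factorial:
  (9N)! ~ sqrt(2π·9N) · (9N/e)^(9N),
  N! ~ sqrt(2π N) · (N/e)^N,
  (8N)! ~ sqrt(2π·8N) · (8N/e)^(8N).
The exponential factors combine to (9N)^(9N) / (N^N · (8N)^(8N)) = 9^(9N)/8^(8N) = (9^9/8^8)^N = (387420489/16777216)^N.
The square-root prefactors combine to sqrt(2π·9N) / (sqrt(2π N)·sqrt(2π·8N)) = sqrt(9 / (2π·8·N)) = sqrt(9/(16π·25n)).
Substituting N = 25n: C(225n, 25n) ~ (387420489/16777216)^(25n) · sqrt(9/(16π·25n)).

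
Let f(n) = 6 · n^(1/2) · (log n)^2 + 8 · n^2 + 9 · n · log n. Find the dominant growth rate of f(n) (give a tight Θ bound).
f(n) ∈ Θ(n^2)

Compare the terms by growth order. For large n, n^a · (log n)^b dominates n^a' · (log n)^b' iff a > a', or (a = a' and b > b'). Ranking the 3 terms shows the dominant one is 8 · n^2. Hence f(n) ∈ Θ(n^2).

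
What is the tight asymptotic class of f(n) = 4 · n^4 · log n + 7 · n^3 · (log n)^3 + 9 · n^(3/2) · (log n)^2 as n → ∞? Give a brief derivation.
f(n) ∈ Θ(n^4 · log n)

Compare the terms by growth order. For large n, n^a · (log n)^b dominates n^a' · (log n)^b' iff a > a', or (a = a' and b > b'). Ranking the 3 terms shows the dominant one is 4 · n^4 · log n. Hence f(n) ∈ Θ(n^4 · log n).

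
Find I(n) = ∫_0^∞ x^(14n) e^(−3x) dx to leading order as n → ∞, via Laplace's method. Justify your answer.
I(n) ~ (sqrt(2π·14n) / 3) · (14n/(3e))^(14n)

Write the integrand as exp(14n ln x − 3x) and set f(x) = 14n ln x − 3x. Then f'(x) = 14n/x − 3 = 0 at x* = 14n/3, and f''(x*) = −14n/x*^2 = −3^2/(14n). Laplace's method (interior maximum) gives
  I(n) ~ e^(f(x*)) · sqrt(2π / |f''(x*)|)
        = exp(14n ln(14n/3) − 14n) · sqrt(2π · 14n / 3^2)
        = (14n/3)^(14n) e^(−14n) · sqrt(2π·14n) / 3
        = (sqrt(2π·14n) / 3) · (14n/(3e))^(14n).
This matches Γ(14n+1)/3^(14n+1) with Stirling applied to Γ.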